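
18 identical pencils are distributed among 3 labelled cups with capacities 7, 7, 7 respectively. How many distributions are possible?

Ignoring the caps, the number of non-negative solutions to x_1+…+x_3 = 18 is C(20,2) = 190.
Subtract solutions that violate a single cap (substitute x_i' = x_i − (cap_i+1)): x_1 ≥ 8 gives C(12,2) = 66; x_2 ≥ 8 gives C(12,2) = 66; x_3 ≥ 8 gives C(12,2) = 66. Together 198.
Add back pairs where two caps are both exceeded: 6 + 6 + 6 = 18.
By inclusion–exclusion the count is 190 − 198 + 18 = 10.

10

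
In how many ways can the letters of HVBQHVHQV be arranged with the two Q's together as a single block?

Treat the 2 copies of Q as a single block. The multiset to arrange is then {QQ, B, H, H, H, V, V, V}, 8 items in all.
That gives (8)!/(3!·3!) = 1120 arrangements.

1120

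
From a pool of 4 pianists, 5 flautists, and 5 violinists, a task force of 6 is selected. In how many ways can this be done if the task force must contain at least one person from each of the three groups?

2625

With no constraint there are C(14,6) = 3003 possible selections.
Selections missing a whole group: no pianists → C(10,6) = 210; no flautists → C(9,6) = 84; no violinists → C(9,6) = 84.
Add back selections omitting two groups (i.e. drawn from a single group): C(4,6) + C(5,6) + C(5,6) = 0.
By inclusion–exclusion: 3003 − 378 + 0 = 2625.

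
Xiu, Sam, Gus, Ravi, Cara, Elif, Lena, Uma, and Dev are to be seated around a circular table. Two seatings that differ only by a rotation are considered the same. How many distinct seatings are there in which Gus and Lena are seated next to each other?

10080

Treat {Gus, Lena} as one unit (2 internal orders) and seat the resulting 8 units around the table: (7)! circular arrangements.
So 2 × (7)! = 2 × 5040 = 10080.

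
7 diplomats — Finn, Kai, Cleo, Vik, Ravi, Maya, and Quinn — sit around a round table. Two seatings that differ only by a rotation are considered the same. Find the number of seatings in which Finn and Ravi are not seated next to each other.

480

Without the restriction there are (6)! = 720 seatings.
Those with Finn next to Ravi: fuse the pair into one unit and seat 6 units around a circle — 2·(5)! = 240.
Subtracting, 720 − 240 = 480.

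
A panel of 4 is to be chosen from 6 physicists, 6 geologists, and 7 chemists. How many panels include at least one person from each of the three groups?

With no constraint there are C(19,4) = 3876 possible selections.
Selections missing a whole group: no physicists → C(13,4) = 715; no geologists → C(13,4) = 715; no chemists → C(12,4) = 495.
Add back selections omitting two groups (i.e. drawn from a single group): C(6,4) + C(6,4) + C(7,4) = 65.
By inclusion–exclusion: 3876 − 1925 + 65 = 2016.

2016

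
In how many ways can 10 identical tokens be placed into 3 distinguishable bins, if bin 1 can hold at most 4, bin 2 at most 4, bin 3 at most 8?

22

Ignoring the caps, the number of non-negative solutions to x_1+…+x_3 = 10 is C(12,2) = 66.
Subtract solutions that violate a single cap (substitute x_i' = x_i − (cap_i+1)): x_1 ≥ 5 gives C(7,2) = 21; x_2 ≥ 5 gives C(7,2) = 21; x_3 ≥ 9 gives C(3,2) = 3. Together 45.
Add back pairs where two caps are both exceeded: 1 + 0 + 0 = 1.
By inclusion–exclusion the count is 66 − 45 + 1 = 22.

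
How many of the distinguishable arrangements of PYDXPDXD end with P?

420

Fix P in the last position and arrange the remaining 7 letters.
Those 7 letters have D appearing 3 times and X appearing twice, giving (7)!/(3!·2!) = 420.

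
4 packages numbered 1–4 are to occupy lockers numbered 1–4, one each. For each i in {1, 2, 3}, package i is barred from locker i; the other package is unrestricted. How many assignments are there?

11

Let Aᵢ (for i ∈ {1, 2, 3}) be the placements that put package i in its forbidden locker. Any j of these fix j positions, leaving (4−j)! ways to fill the rest, and there are C(3,j) ways to pick which j.
By inclusion–exclusion, the number of valid placements is Σ_{j=0}^{3} (−1)^j C(3,j)·(4−j)!.
Computing: 24 − 18 + 6 − 1 = 11.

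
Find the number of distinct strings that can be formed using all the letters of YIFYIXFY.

YIFYIXFY has 8 letters with F appearing twice, I appearing twice, and Y appearing 3 times.
Dividing 8! = 40320 by 3!·2!·2! = 24 for the repeated letters gives 1680.

1680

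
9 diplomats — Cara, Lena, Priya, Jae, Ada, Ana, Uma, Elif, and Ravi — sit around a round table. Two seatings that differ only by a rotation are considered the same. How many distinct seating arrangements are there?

40320

Fix one person's seat to break rotational symmetry; the remaining 8 people can be arranged in (8)! = 40320 ways.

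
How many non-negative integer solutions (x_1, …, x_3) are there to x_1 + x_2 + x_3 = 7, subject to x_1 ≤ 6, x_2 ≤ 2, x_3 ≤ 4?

14

Ignoring the caps, the number of non-negative solutions to x_1+…+x_3 = 7 is C(9,2) = 36.
Subtract solutions that violate a single cap (substitute x_i' = x_i − (cap_i+1)): x_1 ≥ 7 gives C(2,2) = 1; x_2 ≥ 3 gives C(6,2) = 15; x_3 ≥ 5 gives C(4,2) = 6. Together 22.
No two caps can be exceeded simultaneously, so the pair terms are all 0.
By inclusion–exclusion the count is 36 − 22 + 0 = 14.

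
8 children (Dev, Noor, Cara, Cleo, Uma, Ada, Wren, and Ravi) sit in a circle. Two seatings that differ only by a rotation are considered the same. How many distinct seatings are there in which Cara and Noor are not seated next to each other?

3600

All circular seatings of 8 people number (7)! = 5040.
Those with Cara next to Noor: fuse the pair into one unit and seat 7 units around a circle — 2·(6)! = 1440.
Subtracting, 5040 − 1440 = 3600.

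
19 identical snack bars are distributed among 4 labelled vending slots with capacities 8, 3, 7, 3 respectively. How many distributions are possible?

Ignoring the caps, the number of non-negative solutions to x_1+…+x_4 = 19 is C(22,3) = 1540.
Subtract solutions that violate a single cap (substitute x_i' = x_i − (cap_i+1)): x_1 ≥ 9 gives C(13,3) = 286; x_2 ≥ 4 gives C(18,3) = 816; x_3 ≥ 8 gives C(14,3) = 364; x_4 ≥ 4 gives C(18,3) = 816. Together 2282.
Add back pairs where two caps are both exceeded: 84 + 10 + 84 + 120 + 364 + 120 = 782.
Subtract triples: 0 + 10 + 0 + 20 = 30.
By inclusion–exclusion the count is 1540 − 2282 + 782 − 30 = 10.

10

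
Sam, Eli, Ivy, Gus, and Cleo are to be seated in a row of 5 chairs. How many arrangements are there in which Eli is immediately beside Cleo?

48

Glue Eli and Cleo into one block (2 internal orders), leaving 4 units to arrange in a row.
So the count is 2·(4)! = 48.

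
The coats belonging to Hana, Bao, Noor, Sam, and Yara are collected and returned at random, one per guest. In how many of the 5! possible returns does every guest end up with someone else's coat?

Count assignments avoiding every fixed point. For any j of the 5 guests fixed to their own coat, the other 5−j can be arranged in (5−j)! ways.
By inclusion–exclusion this is Σ_{j=0}^{5} (−1)^j C(5,j)·(5−j)!.
Computing: 120 − 120 + 60 − 20 + 5 − 1 = 44.

44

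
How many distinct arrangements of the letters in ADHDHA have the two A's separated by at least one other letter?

60

There are 6!/(2!·2!·2!) = 90 arrangements of ADHDHA in total.
Arrangements with the A's together: treat AA as one letter, giving (5)!/(2!·2!) = 30.
Subtracting, 90 − 30 = 60 arrangements keep the A's apart.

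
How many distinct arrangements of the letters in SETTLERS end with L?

With the last slot taken by L, it remains to arrange the other 7 letters (SETTERS).
Those 7 letters have E appearing twice, S appearing twice, and T appearing twice, giving (7)!/(2!·2!·2!) = 630.

630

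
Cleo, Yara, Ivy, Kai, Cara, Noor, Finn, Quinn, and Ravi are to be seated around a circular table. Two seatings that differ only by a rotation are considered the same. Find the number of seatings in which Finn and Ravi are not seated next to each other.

All circular seatings of 9 people number (8)! = 40320.
Seatings with Finn beside Ravi: treat them as a block with 2 internal orders, giving 2 × (7)! = 10080.
Subtracting, 40320 − 10080 = 30240.

30240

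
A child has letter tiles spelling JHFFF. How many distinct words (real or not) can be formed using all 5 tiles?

Letter multiplicities in JHFFF: F×3, H×1, J×1.
So there are 5! / (3!) = 20 distinguishable arrangements.

20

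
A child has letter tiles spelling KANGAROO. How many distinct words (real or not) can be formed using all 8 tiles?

Letter multiplicities in KANGAROO: A×2, G×1, K×1, N×1, O×2, R×1.
The number of distinct arrangements is 8!/(2!·2!) = 40320/4 = 10080.

10080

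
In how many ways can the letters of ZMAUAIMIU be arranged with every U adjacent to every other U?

Treat the 2 copies of U as a single block. The multiset to arrange is then {UU, A, A, I, I, M, M, Z}, 8 items in all.
That gives (8)!/(2!·2!·2!) = 5040 arrangements.

5040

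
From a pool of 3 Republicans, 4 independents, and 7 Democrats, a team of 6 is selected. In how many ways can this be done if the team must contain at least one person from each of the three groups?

2331

Total 6-person selections from all 14: C(14,6) = 3003.
Subtract selections that omit an entire group: no Republicans → C(11,6) = 462; no independents → C(10,6) = 210; no Democrats → C(7,6) = 7.
Add back selections omitting two groups (i.e. drawn from a single group): C(3,6) + C(4,6) + C(7,6) = 7.
By inclusion–exclusion: 3003 − 679 + 7 = 2331.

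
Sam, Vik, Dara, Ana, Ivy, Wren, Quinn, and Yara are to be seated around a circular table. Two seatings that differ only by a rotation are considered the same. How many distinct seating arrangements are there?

5040

Around a circle, 8 distinct people have 8!/8 = (7)! = 5040 rotationally distinct seatings.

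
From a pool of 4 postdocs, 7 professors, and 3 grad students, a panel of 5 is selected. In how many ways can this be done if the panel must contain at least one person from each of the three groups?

With no constraint there are C(14,5) = 2002 possible selections.
Selections missing a whole group: no postdocs → C(10,5) = 252; no professors → C(7,5) = 21; no grad students → C(11,5) = 462.
Add back selections omitting two groups (i.e. drawn from a single group): C(4,5) + C(7,5) + C(3,5) = 21.
By inclusion–exclusion: 2002 − 735 + 21 = 1288.

1288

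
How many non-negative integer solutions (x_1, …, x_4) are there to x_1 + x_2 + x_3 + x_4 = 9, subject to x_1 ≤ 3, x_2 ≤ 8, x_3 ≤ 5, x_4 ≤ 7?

139

Ignoring the caps, the number of non-negative solutions to x_1+…+x_4 = 9 is C(12,3) = 220.
Subtract solutions that violate a single cap (substitute x_i' = x_i − (cap_i+1)): x_1 ≥ 4 gives C(8,3) = 56; x_2 ≥ 9 gives C(3,3) = 1; x_3 ≥ 6 gives C(6,3) = 20; x_4 ≥ 8 gives C(4,3) = 4. Together 81.
No two caps can be exceeded simultaneously, so the pair terms are all 0.
By inclusion–exclusion the count is 220 − 81 + 0 = 139.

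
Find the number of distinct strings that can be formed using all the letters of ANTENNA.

The 7 letters of ANTENNA have repeats: A appearing twice and N appearing 3 times.
Dividing 7! = 5040 by 3!·2! = 12 for the repeated letters gives 420.

420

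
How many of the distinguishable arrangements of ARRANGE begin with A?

With the first slot taken by A, it remains to arrange the other 6 letters (RRANGE).
Those 6 letters have R appearing twice, giving (6)!/(2!) = 360.

360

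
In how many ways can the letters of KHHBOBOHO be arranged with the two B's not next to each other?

Total arrangements of KHHBOBOHO: 9!/(3!·3!·2!) = 5040.
Arrangements with the B's together: treat BB as one letter, giving (8)!/(3!·3!) = 1120.
Hence 5040 − 1120 = 3920.

3920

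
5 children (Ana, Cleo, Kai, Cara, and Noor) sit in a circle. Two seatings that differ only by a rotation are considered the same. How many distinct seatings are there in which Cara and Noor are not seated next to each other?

12

Without the restriction there are (4)! = 24 seatings.
Seatings with Cara beside Noor: treat them as a block with 2 internal orders, giving 2 × (3)! = 12.
Subtracting, 24 − 12 = 12.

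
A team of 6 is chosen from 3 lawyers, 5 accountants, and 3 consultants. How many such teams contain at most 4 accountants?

456

Split by how many accountants are chosen (0 through 4).
Sum: C(5,0)·C(6,6) + C(5,1)·C(6,5) + C(5,2)·C(6,4) + C(5,3)·C(6,3) + C(5,4)·C(6,2) = 1 + 30 + 150 + 200 + 75 = 456.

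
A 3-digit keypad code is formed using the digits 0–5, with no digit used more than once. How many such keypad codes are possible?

120

With no repetition, fill the 3 digits in order: 6 choices, then 5, down to 4.
That product is 6 × 5 × 4 = 120.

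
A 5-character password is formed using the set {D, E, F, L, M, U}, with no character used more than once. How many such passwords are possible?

720

This is a permutation of 5 out of 6: P(6,5) = 6!/1!.
6 × 5 × 4 × 3 × 2 = 720.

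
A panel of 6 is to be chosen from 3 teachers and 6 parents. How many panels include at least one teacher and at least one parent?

83

With no constraint there are C(9,6) = 84 possible selections.
Selections missing a whole group: no teachers → C(6,6) = 1; no parents → C(3,6) = 0.
Both groups omitted at once is impossible, so 84 − 1 = 83.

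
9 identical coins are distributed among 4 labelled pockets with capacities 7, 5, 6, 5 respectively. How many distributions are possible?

166

Without the upper bounds there are C(12,3) = 220 ways to split 9 among 4 pockets.
Subtract solutions that violate a single cap (substitute x_i' = x_i − (cap_i+1)): x_1 ≥ 8 gives C(4,3) = 4; x_2 ≥ 6 gives C(6,3) = 20; x_3 ≥ 7 gives C(5,3) = 10; x_4 ≥ 6 gives C(6,3) = 20. Together 54.
No two caps can be exceeded simultaneously, so the pair terms are all 0.
By inclusion–exclusion the count is 220 − 54 + 0 = 166.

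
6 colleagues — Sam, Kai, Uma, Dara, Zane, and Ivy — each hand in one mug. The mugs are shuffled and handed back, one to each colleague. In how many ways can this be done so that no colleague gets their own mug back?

265

Let Aᵢ be the assignments in which colleague i gets their own mug. We want the size of the complement of A₁∪…∪A_6.
By inclusion–exclusion this is Σ_{j=0}^{6} (−1)^j C(6,j)·(6−j)!.
Computing: 720 − 720 + 360 − 120 + 30 − 6 + 1 = 265.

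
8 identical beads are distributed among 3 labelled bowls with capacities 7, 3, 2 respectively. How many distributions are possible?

By stars and bars, unrestricted non-negative solutions to x_1+…+x_3 = 8 number C(8+2,2) = 45.
Subtract solutions that violate a single cap (substitute x_i' = x_i − (cap_i+1)): x_1 ≥ 8 gives C(2,2) = 1; x_2 ≥ 4 gives C(6,2) = 15; x_3 ≥ 3 gives C(7,2) = 21. Together 37.
Add back pairs where two caps are both exceeded: 0 + 0 + 3 = 3.
By inclusion–exclusion the count is 45 − 37 + 3 = 11.

11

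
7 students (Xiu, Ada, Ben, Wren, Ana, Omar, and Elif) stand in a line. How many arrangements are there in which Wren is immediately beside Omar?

1440

Place the 5 others and the Wren-Omar pair as 6 objects in a line; the pair has 2 internal arrangements.
That gives 2 × 6! = 2 × 720 = 1440.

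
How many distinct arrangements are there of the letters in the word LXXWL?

The 5 letters of LXXWL have repeats: L appearing twice and X appearing twice.
The number of distinct arrangements is 5!/(2!·2!) = 120/4 = 30.

30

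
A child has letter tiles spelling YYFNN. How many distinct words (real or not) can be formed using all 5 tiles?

30

YYFNN has 5 letters with N appearing twice and Y appearing twice.
Dividing 5! = 120 by 2!·2! = 4 for the repeated letters gives 30.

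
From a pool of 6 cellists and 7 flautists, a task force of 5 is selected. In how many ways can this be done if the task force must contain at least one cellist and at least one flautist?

1260

With no constraint there are C(13,5) = 1287 possible selections.
Subtract selections that omit an entire group: no cellists → C(7,5) = 21; no flautists → C(6,5) = 6.
Both groups omitted at once is impossible, so 1287 − 27 = 1260.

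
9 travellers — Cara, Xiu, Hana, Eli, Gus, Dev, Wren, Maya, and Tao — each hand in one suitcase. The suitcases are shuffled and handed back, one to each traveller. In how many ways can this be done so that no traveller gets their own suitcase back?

Count assignments avoiding every fixed point. For any j of the 9 travellers fixed to their own suitcase, the other 9−j can be arranged in (9−j)! ways.
By inclusion–exclusion this is Σ_{j=0}^{9} (−1)^j C(9,j)·(9−j)!.
Computing: 362880 − 362880 + 181440 − 60480 + 15120 − 3024 + 504 − 72 + 9 − 1 = 133496.

133496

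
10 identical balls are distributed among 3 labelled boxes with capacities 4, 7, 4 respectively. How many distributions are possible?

19

By stars and bars, unrestricted non-negative solutions to x_1+…+x_3 = 10 number C(10+2,2) = 66.
Subtract solutions that violate a single cap (substitute x_i' = x_i − (cap_i+1)): x_1 ≥ 5 gives C(7,2) = 21; x_2 ≥ 8 gives C(4,2) = 6; x_3 ≥ 5 gives C(7,2) = 21. Together 48.
Add back pairs where two caps are both exceeded: 0 + 1 + 0 = 1.
By inclusion–exclusion the count is 66 − 48 + 1 = 19.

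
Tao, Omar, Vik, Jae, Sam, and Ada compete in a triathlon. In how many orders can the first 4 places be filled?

This is an ordered selection of 4 from 6: P(6,4).
That gives 6 × 5 × 4 × 3 = 360.

360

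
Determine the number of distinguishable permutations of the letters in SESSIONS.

1680

SESSIONS has 8 letters with S appearing 4 times.
The number of distinct arrangements is 8!/(4!) = 40320/24 = 1680.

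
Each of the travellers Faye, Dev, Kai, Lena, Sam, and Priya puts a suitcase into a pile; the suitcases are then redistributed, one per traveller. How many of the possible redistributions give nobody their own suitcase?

265

This is the derangement count D_6: permutations of 6 items with no fixed point.
By inclusion–exclusion this is Σ_{j=0}^{6} (−1)^j C(6,j)·(6−j)!.
Computing: 720 − 720 + 360 − 120 + 30 − 6 + 1 = 265.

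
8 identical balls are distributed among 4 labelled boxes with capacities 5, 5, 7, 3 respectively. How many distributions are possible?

109

Ignoring the caps, the number of non-negative solutions to x_1+…+x_4 = 8 is C(11,3) = 165.
Subtract solutions that violate a single cap (substitute x_i' = x_i − (cap_i+1)): x_1 ≥ 6 gives C(5,3) = 10; x_2 ≥ 6 gives C(5,3) = 10; x_3 ≥ 8 gives C(3,3) = 1; x_4 ≥ 4 gives C(7,3) = 35. Together 56.
No two caps can be exceeded simultaneously, so the pair terms are all 0.
By inclusion–exclusion the count is 165 − 56 + 0 = 109.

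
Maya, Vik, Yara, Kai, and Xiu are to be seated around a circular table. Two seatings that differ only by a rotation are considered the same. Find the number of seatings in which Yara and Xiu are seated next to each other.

12

Treat {Yara, Xiu} as one unit (2 internal orders) and seat the resulting 4 units around the table: (3)! circular arrangements.
So 2 × (3)! = 2 × 6 = 12.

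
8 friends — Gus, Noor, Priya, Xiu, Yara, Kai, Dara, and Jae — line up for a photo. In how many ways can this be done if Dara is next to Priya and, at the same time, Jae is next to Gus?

2880

Treat {Dara,Priya} as one block (2 orders) and {Jae,Gus} as another (2 orders).
That leaves 6 units to arrange: 2 × 2 × 6! = 4 × 720 = 2880.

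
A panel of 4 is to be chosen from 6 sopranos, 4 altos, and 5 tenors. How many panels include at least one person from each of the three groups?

720

Total 4-person selections from all 15: C(15,4) = 1365.
Subtract selections that omit an entire group: no sopranos → C(9,4) = 126; no altos → C(11,4) = 330; no tenors → C(10,4) = 210.
Add back selections omitting two groups (i.e. drawn from a single group): C(6,4) + C(4,4) + C(5,4) = 21.
By inclusion–exclusion: 1365 − 666 + 21 = 720.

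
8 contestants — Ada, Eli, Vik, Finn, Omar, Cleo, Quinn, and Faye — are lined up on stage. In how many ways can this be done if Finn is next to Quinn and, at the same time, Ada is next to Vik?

2880

Treat {Finn,Quinn} as one block (2 orders) and {Ada,Vik} as another (2 orders).
That leaves 6 units to arrange: 2 × 2 × 6! = 4 × 720 = 2880.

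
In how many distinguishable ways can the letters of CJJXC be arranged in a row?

30

Letter multiplicities in CJJXC: C×2, J×2, X×1.
So there are 5! / (2!·2!) = 30 distinguishable arrangements.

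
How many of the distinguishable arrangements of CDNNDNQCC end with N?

With the last slot taken by N, it remains to arrange the other 8 letters (CDNDNQCC).
Those 8 letters have C appearing 3 times, D appearing twice, and N appearing twice, giving (8)!/(3!·2!·2!) = 1680.

1680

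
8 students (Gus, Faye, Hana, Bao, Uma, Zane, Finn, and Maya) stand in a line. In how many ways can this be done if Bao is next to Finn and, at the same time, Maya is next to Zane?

2880

Treat {Bao,Finn} as one block (2 orders) and {Maya,Zane} as another (2 orders).
That leaves 6 units to arrange: 2 × 2 × 6! = 4 × 720 = 2880.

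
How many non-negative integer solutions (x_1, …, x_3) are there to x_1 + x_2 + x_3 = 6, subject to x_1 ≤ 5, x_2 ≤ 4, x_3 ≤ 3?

18

By stars and bars, unrestricted non-negative solutions to x_1+…+x_3 = 6 number C(6+2,2) = 28.
Subtract solutions that violate a single cap (substitute x_i' = x_i − (cap_i+1)): x_1 ≥ 6 gives C(2,2) = 1; x_2 ≥ 5 gives C(3,2) = 3; x_3 ≥ 4 gives C(4,2) = 6. Together 10.
No two caps can be exceeded simultaneously, so the pair terms are all 0.
By inclusion–exclusion the count is 28 − 10 + 0 = 18.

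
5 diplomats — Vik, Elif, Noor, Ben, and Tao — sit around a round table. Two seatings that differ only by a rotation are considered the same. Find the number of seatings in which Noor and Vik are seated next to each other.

12

Treat {Noor, Vik} as one unit (2 internal orders) and seat the resulting 4 units around the table: (3)! circular arrangements.
So 2 × (3)! = 2 × 6 = 12.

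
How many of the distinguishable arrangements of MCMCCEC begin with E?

15

Fix E in the first position and arrange the remaining 6 letters.
Those 6 letters have C appearing 4 times and M appearing twice, giving (6)!/(4!·2!) = 15.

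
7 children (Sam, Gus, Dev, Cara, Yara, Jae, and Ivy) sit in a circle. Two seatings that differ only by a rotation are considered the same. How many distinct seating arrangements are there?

720

Around a circle, 7 distinct people have 7!/7 = (6)! = 720 rotationally distinct seatings.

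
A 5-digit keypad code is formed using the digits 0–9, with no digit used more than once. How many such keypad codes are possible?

30240

Choose and order 5 of the 10 symbols: the first digit has 10 options, the next 9, and so on down to 6.
10 × 9 × 8 × 7 × 6 = 30240.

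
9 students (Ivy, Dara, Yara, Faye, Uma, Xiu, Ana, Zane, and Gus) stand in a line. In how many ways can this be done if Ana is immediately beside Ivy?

Treat {Ana, Ivy} as a single unit. There are 8 units to order, and the pair itself can be ordered 2 ways.
So the count is 2·(8)! = 80640.

80640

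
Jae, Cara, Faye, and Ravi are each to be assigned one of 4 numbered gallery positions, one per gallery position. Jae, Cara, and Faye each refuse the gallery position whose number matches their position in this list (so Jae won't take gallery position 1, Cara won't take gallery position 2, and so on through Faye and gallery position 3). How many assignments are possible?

Let Aᵢ (for i ∈ {1, 2, 3}) be the placements that put person i in their forbidden gallery position. Any j of these fix j positions, leaving (4−j)! ways to fill the rest, and there are C(3,j) ways to pick which j.
By inclusion–exclusion, the number of valid placements is Σ_{j=0}^{3} (−1)^j C(3,j)·(4−j)!.
Computing: 24 − 18 + 6 − 1 = 11.

11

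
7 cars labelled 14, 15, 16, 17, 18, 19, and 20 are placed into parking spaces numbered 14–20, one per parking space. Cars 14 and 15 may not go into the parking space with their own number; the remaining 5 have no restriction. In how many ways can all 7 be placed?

Let Aᵢ (for i ∈ {14, 15}) be the placements that put car i in its forbidden parking space. Any j of these fix j positions, leaving (7−j)! ways to fill the rest, and there are C(2,j) ways to pick which j.
By inclusion–exclusion, the number of valid placements is Σ_{j=0}^{2} (−1)^j C(2,j)·(7−j)!.
Computing: 5040 − 1440 + 120 = 3720.

3720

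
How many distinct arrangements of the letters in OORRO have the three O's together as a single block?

3

Treat the 3 copies of O as a single block. The multiset to arrange is then {OOO, R, R}, 3 items in all.
That gives (3)!/(2!) = 3 arrangements.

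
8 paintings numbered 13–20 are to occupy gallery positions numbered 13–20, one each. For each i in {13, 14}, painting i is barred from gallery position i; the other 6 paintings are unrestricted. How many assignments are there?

30960

Let Aᵢ (for i ∈ {13, 14}) be the placements that put painting i in its forbidden gallery position. Any j of these fix j positions, leaving (8−j)! ways to fill the rest, and there are C(2,j) ways to pick which j.
By inclusion–exclusion, the number of valid placements is Σ_{j=0}^{2} (−1)^j C(2,j)·(8−j)!.
Computing: 40320 − 10080 + 720 = 30960.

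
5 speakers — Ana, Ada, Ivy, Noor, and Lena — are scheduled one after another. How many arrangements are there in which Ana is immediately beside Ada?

Place the 3 others and the Ana-Ada pair as 4 objects in a line; the pair has 2 internal arrangements.
That gives 2 × 4! = 2 × 24 = 48.

48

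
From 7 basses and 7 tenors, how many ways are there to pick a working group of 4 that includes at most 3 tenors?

966

Split by how many tenors are chosen (0 through 3).
Sum: C(7,0)·C(7,4) + C(7,1)·C(7,3) + C(7,2)·C(7,2) + C(7,3)·C(7,1) = 35 + 245 + 441 + 245 = 966.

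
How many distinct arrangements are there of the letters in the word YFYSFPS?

YFYSFPS has 7 letters with F appearing twice, S appearing twice, and Y appearing twice.
Dividing 7! = 5040 by 2!·2!·2! = 8 for the repeated letters gives 630.

630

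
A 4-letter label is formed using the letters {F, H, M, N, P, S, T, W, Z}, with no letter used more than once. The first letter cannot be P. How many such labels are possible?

The first letter has 9−1 = 8 choices (anything except P).
The remaining 3 letters are filled from the other 8 symbols without repetition: 8 × 7 × 6 = 336.
Total: 8 × 336 = 2688.

2688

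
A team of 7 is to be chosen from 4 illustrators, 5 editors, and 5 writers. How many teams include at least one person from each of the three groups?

Total 7-person selections from all 14: C(14,7) = 3432.
Subtract selections that omit an entire group: no illustrators → C(10,7) = 120; no editors → C(9,7) = 36; no writers → C(9,7) = 36.
Add back selections omitting two groups (i.e. drawn from a single group): C(4,7) + C(5,7) + C(5,7) = 0.
By inclusion–exclusion: 3432 − 192 + 0 = 3240.

3240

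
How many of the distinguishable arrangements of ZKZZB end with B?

With the last slot taken by B, it remains to arrange the other 4 letters (ZKZZ).
Those 4 letters have Z appearing 3 times, giving (4)!/(3!) = 4.

4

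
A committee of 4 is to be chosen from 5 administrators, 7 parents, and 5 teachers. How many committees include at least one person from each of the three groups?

1225

With no constraint there are C(17,4) = 2380 possible selections.
Selections missing a whole group: no administrators → C(12,4) = 495; no parents → C(10,4) = 210; no teachers → C(12,4) = 495.
Add back selections omitting two groups (i.e. drawn from a single group): C(5,4) + C(7,4) + C(5,4) = 45.
By inclusion–exclusion: 2380 − 1200 + 45 = 1225.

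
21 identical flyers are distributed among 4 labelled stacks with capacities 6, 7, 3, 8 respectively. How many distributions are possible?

Ignoring the caps, the number of non-negative solutions to x_1+…+x_4 = 21 is C(24,3) = 2024.
Subtract solutions that violate a single cap (substitute x_i' = x_i − (cap_i+1)): x_1 ≥ 7 gives C(17,3) = 680; x_2 ≥ 8 gives C(16,3) = 560; x_3 ≥ 4 gives C(20,3) = 1140; x_4 ≥ 9 gives C(15,3) = 455. Together 2835.
Add back pairs where two caps are both exceeded: 84 + 286 + 56 + 220 + 35 + 165 = 846.
Subtract triples: 10 + 0 + 4 + 1 = 15.
By inclusion–exclusion the count is 2024 − 2835 + 846 − 15 = 20.

20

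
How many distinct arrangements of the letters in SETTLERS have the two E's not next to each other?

There are 8!/(2!·2!·2!) = 5040 arrangements of SETTLERS in total.
If the two E's are adjacent, glue them into one block, leaving 7 items to arrange: (7)!/(2!·2!) = 1260 ways.
Hence 5040 − 1260 = 3780.

3780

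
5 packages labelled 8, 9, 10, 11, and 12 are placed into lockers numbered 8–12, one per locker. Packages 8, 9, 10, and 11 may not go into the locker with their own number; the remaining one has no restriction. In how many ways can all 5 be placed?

53

Let Aᵢ (for 8 ≤ i ≤ 11) be the placements that put package i in its forbidden locker. Any j of these fix j positions, leaving (5−j)! ways to fill the rest, and there are C(4,j) ways to pick which j.
By inclusion–exclusion, the number of valid placements is Σ_{j=0}^{4} (−1)^j C(4,j)·(5−j)!.
Computing: 120 − 96 + 36 − 8 + 1 = 53.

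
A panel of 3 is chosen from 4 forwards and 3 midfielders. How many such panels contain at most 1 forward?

Split by how many forwards are chosen (0 through 1).
Sum: C(4,0)·C(3,3) + C(4,1)·C(3,2) = 1 + 12 = 13.

13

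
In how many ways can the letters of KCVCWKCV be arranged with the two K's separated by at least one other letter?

Total arrangements of KCVCWKCV: 8!/(3!·2!·2!) = 1680.
Arrangements with the K's together: treat KK as one letter, giving (7)!/(3!·2!) = 420.
Hence 1680 − 420 = 1260.

1260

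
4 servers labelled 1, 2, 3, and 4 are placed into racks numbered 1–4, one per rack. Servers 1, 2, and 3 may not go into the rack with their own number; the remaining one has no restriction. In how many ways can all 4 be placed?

Let Aᵢ (for i ∈ {1, 2, 3}) be the placements that put server i in its forbidden rack. Any j of these fix j positions, leaving (4−j)! ways to fill the rest, and there are C(3,j) ways to pick which j.
By inclusion–exclusion, the number of valid placements is Σ_{j=0}^{3} (−1)^j C(3,j)·(4−j)!.
Computing: 24 − 18 + 6 − 1 = 11.

11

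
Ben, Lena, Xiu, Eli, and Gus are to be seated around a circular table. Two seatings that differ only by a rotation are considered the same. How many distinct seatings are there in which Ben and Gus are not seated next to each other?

Without the restriction there are (4)! = 24 seatings.
Seatings with Ben beside Gus: treat them as a block with 2 internal orders, giving 2 × (3)! = 12.
Subtracting, 24 − 12 = 12.

12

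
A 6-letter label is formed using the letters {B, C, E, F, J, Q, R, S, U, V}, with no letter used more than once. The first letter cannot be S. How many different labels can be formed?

136080

The first letter has 10−1 = 9 choices (anything except S).
The remaining 5 letters are filled from the other 9 symbols without repetition: 9 × 8 × 7 × 6 × 5 = 15120.
Total: 9 × 15120 = 136080.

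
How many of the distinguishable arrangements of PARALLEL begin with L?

1260

With the first slot taken by L, it remains to arrange the other 7 letters (PARALEL).
Those 7 letters have A appearing twice and L appearing twice, giving (7)!/(2!·2!) = 1260.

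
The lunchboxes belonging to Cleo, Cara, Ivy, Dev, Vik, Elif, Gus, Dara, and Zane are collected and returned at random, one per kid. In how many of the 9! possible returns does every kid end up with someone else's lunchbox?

Let Aᵢ be the assignments in which kid i gets their own lunchbox. We want the size of the complement of A₁∪…∪A_9.
By inclusion–exclusion this is Σ_{j=0}^{9} (−1)^j C(9,j)·(9−j)!.
Computing: 362880 − 362880 + 181440 − 60480 + 15120 − 3024 + 504 − 72 + 9 − 1 = 133496.

133496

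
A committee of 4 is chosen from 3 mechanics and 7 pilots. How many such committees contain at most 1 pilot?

Split by how many pilots are chosen (0 through 1).
Sum: C(7,0)·C(3,4) + C(7,1)·C(3,3) = 0 + 7 = 7.

7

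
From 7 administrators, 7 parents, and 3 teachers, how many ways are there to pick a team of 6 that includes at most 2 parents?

Split by how many parents are chosen (0 through 2).
Sum: C(7,0)·C(10,6) + C(7,1)·C(10,5) + C(7,2)·C(10,4) = 210 + 1764 + 4410 = 6384.

6384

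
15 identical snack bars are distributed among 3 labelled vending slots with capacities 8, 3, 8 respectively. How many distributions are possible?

Ignoring the caps, the number of non-negative solutions to x_1+…+x_3 = 15 is C(17,2) = 136.
Subtract solutions that violate a single cap (substitute x_i' = x_i − (cap_i+1)): x_1 ≥ 9 gives C(8,2) = 28; x_2 ≥ 4 gives C(13,2) = 78; x_3 ≥ 9 gives C(8,2) = 28. Together 134.
Add back pairs where two caps are both exceeded: 6 + 0 + 6 = 12.
By inclusion–exclusion the count is 136 − 134 + 12 = 14.

14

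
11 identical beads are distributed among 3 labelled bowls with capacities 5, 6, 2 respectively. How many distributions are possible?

Ignoring the caps, the number of non-negative solutions to x_1+…+x_3 = 11 is C(13,2) = 78.
Subtract solutions that violate a single cap (substitute x_i' = x_i − (cap_i+1)): x_1 ≥ 6 gives C(7,2) = 21; x_2 ≥ 7 gives C(6,2) = 15; x_3 ≥ 3 gives C(10,2) = 45. Together 81.
Add back pairs where two caps are both exceeded: 0 + 6 + 3 = 9.
By inclusion–exclusion the count is 78 − 81 + 9 = 6.

6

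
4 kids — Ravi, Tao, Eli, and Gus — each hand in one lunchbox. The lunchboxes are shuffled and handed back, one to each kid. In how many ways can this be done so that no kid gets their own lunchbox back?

Let Aᵢ be the assignments in which kid i gets their own lunchbox. We want the size of the complement of A₁∪…∪A_4.
By inclusion–exclusion this is Σ_{j=0}^{4} (−1)^j C(4,j)·(4−j)!.
Computing: 24 − 24 + 12 − 4 + 1 = 9.

9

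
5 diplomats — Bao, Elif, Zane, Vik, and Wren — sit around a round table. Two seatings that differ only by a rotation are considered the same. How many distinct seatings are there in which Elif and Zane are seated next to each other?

Glue Elif and Zane into a block (2 internal orders). Seating 4 units around a circle gives (3)! arrangements.
So 2 × (3)! = 2 × 6 = 12.

12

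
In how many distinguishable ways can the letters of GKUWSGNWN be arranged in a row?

45360

GKUWSGNWN has 9 letters with G appearing twice, N appearing twice, and W appearing twice.
The number of distinct arrangements is 9!/(2!·2!·2!) = 362880/8 = 45360.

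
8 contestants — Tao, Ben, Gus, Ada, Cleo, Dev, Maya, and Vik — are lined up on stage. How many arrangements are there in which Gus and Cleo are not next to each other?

30240

There are 8! = 40320 arrangements in all. If Gus and Cleo are adjacent, merging them into one block gives 2·(7)! = 10080 arrangements.
So 40320 − 10080 = 30240 arrangements keep them apart.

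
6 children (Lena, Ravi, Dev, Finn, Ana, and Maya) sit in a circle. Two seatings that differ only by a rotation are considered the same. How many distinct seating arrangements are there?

120

Seat Lena anywhere (absorbing the rotational symmetry), then permute the other 5: (5)! = 120.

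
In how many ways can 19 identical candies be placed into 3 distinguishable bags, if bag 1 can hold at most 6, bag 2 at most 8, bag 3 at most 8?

Ignoring the caps, the number of non-negative solutions to x_1+…+x_3 = 19 is C(21,2) = 210.
Subtract solutions that violate a single cap (substitute x_i' = x_i − (cap_i+1)): x_1 ≥ 7 gives C(14,2) = 91; x_2 ≥ 9 gives C(12,2) = 66; x_3 ≥ 9 gives C(12,2) = 66. Together 223.
Add back pairs where two caps are both exceeded: 10 + 10 + 3 = 23.
By inclusion–exclusion the count is 210 − 223 + 23 = 10.

10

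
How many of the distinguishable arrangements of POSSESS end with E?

30

With the last slot taken by E, it remains to arrange the other 6 letters (POSSSS).
Those 6 letters have S appearing 4 times, giving (6)!/(4!) = 30.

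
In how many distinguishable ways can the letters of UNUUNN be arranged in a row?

20

Letter multiplicities in UNUUNN: N×3, U×3.
The number of distinct arrangements is 6!/(3!·3!) = 720/36 = 20.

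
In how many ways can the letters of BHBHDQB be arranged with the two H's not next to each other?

Total arrangements of BHBHDQB: 7!/(3!·2!) = 420.
If the two H's are adjacent, glue them into one block, leaving 6 items to arrange: (6)!/(3!) = 120 ways.
Hence 420 − 120 = 300.

300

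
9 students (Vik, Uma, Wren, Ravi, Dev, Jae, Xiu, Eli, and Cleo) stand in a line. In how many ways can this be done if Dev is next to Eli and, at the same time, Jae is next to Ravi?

Treat {Dev,Eli} as one block (2 orders) and {Jae,Ravi} as another (2 orders).
That leaves 7 units to arrange: 2 × 2 × 7! = 4 × 5040 = 20160.

20160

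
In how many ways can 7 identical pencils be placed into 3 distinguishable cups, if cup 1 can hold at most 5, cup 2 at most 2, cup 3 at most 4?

12

Without the upper bounds there are C(9,2) = 36 ways to split 7 among 3 cups.
Subtract solutions that violate a single cap (substitute x_i' = x_i − (cap_i+1)): x_1 ≥ 6 gives C(3,2) = 3; x_2 ≥ 3 gives C(6,2) = 15; x_3 ≥ 5 gives C(4,2) = 6. Together 24.
No two caps can be exceeded simultaneously, so the pair terms are all 0.
By inclusion–exclusion the count is 36 − 24 + 0 = 12.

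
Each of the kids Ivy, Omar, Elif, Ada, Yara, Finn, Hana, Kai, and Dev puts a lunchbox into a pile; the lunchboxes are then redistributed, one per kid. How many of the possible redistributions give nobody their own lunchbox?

133496

Let Aᵢ be the assignments in which kid i gets their own lunchbox. We want the size of the complement of A₁∪…∪A_9.
By inclusion–exclusion this is Σ_{j=0}^{9} (−1)^j C(9,j)·(9−j)!.
Computing: 362880 − 362880 + 181440 − 60480 + 15120 − 3024 + 504 − 72 + 9 − 1 = 133496.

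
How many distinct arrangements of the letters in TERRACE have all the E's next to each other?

Treat the 2 copies of E as a single block. The multiset to arrange is then {EE, A, C, R, R, T}, 6 items in all.
That gives (6)!/(2!) = 360 arrangements.

360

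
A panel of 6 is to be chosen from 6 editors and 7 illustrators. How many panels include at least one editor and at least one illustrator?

1708

Unrestricted: C(13,6) = 1716 ways to pick any 6 of the 13.
Subtract selections that omit an entire group: no editors → C(7,6) = 7; no illustrators → C(6,6) = 1.
Both groups omitted at once is impossible, so 1716 − 8 = 1708.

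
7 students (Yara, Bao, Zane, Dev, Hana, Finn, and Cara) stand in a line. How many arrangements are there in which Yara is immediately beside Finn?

1440

Place the 5 others and the Yara-Finn pair as 6 objects in a line; the pair has 2 internal arrangements.
That gives 2 × 6! = 2 × 720 = 1440.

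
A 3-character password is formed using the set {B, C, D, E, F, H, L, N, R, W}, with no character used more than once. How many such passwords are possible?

With no repetition, fill the 3 characters in order: 10 choices, then 9, down to 8.
That product is 10 × 9 × 8 = 720.

720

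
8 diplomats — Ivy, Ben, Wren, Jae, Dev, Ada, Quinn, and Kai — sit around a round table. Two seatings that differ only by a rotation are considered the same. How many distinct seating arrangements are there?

5040

Seat Ivy anywhere (absorbing the rotational symmetry), then permute the other 7: (7)! = 5040.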